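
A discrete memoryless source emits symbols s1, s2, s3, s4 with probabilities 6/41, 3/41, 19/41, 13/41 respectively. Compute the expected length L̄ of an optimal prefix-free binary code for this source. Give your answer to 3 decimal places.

1.756 bits/symbol

Repeatedly combine the two least-probable nodes; the expected code length is the sum of the merged weights.
merge 3/41 + 6/41 → 9/41
merge 9/41 + 13/41 → 22/41
merge 19/41 + 22/41 → 1
L = 9/41 + 22/41 + 1 = 72/41 ≈ 1.756 bits/symbol.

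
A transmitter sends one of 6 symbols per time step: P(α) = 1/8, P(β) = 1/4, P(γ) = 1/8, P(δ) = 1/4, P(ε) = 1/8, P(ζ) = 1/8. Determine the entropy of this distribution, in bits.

2.5 bits

Each probability is a power of 1/2, so log₂(1/p) is an integer.
H = Σ p·log₂(1/p) = 1/8·3 + 1/4·2 + 1/8·3 + 1/4·2 + 1/8·3 + 1/8·3 = 2.5 bits.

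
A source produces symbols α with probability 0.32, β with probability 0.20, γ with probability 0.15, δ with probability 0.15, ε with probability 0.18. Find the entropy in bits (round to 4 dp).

2.2568 bits

H = −Σ pᵢ log₂ pᵢ.
−0.32·log₂(0.32) = 0.5260
−0.20·log₂(0.20) = 0.4644
−0.15·log₂(0.15) = 0.4105
−0.15·log₂(0.15) = 0.4105
−0.18·log₂(0.18) = 0.4453
Sum ≈ 2.2568 → 2.2568 bits.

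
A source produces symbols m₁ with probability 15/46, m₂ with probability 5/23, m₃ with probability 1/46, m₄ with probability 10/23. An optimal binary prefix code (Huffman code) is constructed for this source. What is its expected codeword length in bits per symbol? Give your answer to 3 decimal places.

1.804 bits/symbol

Repeatedly combine the two least-probable nodes; the expected code length is the sum of the merged weights.
merge 1/46 + 5/23 → 11/46
merge 11/46 + 15/46 → 13/23
merge 10/23 + 13/23 → 1
L = 11/46 + 13/23 + 1 = 83/46 ≈ 1.804 bits/symbol.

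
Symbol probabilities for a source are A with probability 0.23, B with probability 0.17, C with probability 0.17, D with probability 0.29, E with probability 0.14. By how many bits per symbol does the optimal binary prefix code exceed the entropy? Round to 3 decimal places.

0.038 bits

Entropy H = −Σ p log₂ p ≈ 2.2719 bits.
Huffman merges: 7/50+17/100→31/100; 17/100+23/100→2/5; 29/100+31/100→3/5; 2/5+3/5→1. L = 231/100 ≈ 2.3100.
L − H = 2.3100 − 2.2719 = 0.038 bits.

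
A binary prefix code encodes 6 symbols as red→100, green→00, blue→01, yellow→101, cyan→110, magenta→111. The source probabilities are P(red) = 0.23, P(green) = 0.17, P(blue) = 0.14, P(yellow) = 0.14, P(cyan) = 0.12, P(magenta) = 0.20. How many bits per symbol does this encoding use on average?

L̄ = Σ pᵢ·ℓᵢ = 0.23·3 + 0.17·2 + 0.14·2 + 0.14·3 + 0.12·3 + 0.20·3 = 2.69 bits/symbol.

2.69 bits/symbol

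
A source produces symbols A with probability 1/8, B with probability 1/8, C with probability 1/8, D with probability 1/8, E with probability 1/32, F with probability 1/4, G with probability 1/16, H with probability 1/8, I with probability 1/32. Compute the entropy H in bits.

2.9375 bits

Each probability is a power of 1/2, so log₂(1/p) is an integer.
H = Σ p·log₂(1/p) = 1/8·3 + 1/8·3 + 1/8·3 + 1/8·3 + 1/32·5 + 1/4·2 + 1/16·4 + 1/8·3 + 1/32·5 = 2.9375 bits.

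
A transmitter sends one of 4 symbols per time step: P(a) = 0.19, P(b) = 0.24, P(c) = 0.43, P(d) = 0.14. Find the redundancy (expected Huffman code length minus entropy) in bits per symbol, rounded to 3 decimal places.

0.030 bits

Entropy H = −Σ p log₂ p ≈ 1.8700 bits.
Huffman merges: 7/50+19/100→33/100; 6/25+33/100→57/100; 43/100+57/100→1. L = 19/10 ≈ 1.9000.
L − H = 1.9000 − 1.8700 = 0.030 bits.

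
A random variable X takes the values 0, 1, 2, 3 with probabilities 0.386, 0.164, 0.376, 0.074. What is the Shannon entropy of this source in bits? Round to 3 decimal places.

H = −Σ pᵢ log₂ pᵢ.
−0.386·log₂(0.386) = 0.5301
−0.164·log₂(0.164) = 0.4278
−0.376·log₂(0.376) = 0.5306
−0.074·log₂(0.074) = 0.2780
Sum ≈ 1.7664 → 1.766 bits.

1.766 bits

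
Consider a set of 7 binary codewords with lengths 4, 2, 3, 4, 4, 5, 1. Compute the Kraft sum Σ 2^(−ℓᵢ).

With common denominator 2^5 = 32: Σ 2^(−ℓᵢ) = 2/32 + 8/32 + 4/32 + 2/32 + 2/32 + 1/32 + 16/32 = 35/32 = 1.09375.

1.09375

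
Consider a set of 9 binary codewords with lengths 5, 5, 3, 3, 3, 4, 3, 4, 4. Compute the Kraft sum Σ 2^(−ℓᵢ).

With common denominator 2^5 = 32: Σ 2^(−ℓᵢ) = 1/32 + 1/32 + 4/32 + 4/32 + 4/32 + 2/32 + 4/32 + 2/32 + 2/32 = 24/32 = 0.75.

0.75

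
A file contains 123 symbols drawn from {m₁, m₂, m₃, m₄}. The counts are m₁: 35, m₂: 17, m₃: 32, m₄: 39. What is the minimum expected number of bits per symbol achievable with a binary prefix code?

2 bits/symbol

Probabilities are the counts divided by 123.
Repeatedly combine the two least-probable nodes; the expected code length is the sum of the merged weights.
merge 17/123 + 32/123 → 49/123
merge 35/123 + 13/41 → 74/123
merge 49/123 + 74/123 → 1
L = 49/123 + 74/123 + 1 = 2 bits/symbol.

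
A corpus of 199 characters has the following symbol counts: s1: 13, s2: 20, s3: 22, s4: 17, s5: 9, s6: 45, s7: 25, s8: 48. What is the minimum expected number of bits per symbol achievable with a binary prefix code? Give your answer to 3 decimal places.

Probabilities are the counts divided by 199.
Repeatedly combine the two least-probable nodes; the expected code length is the sum of the merged weights.
merge 9/199 + 13/199 → 22/199
merge 17/199 + 20/199 → 37/199
merge 22/199 + 22/199 → 44/199
merge 25/199 + 37/199 → 62/199
merge 44/199 + 45/199 → 89/199
merge 48/199 + 62/199 → 110/199
merge 89/199 + 110/199 → 1
L = 22/199 + 37/199 + 44/199 + 62/199 + 89/199 + 110/199 + 1 = 563/199 ≈ 2.829 bits/symbol.

2.829 bits/symbol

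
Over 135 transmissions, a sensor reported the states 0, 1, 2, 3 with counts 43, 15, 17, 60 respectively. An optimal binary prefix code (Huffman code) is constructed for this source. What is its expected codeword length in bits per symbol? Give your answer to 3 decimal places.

Probabilities are the counts divided by 135.
Repeatedly combine the two least-probable nodes; the expected code length is the sum of the merged weights.
merge 1/9 + 17/135 → 32/135
merge 32/135 + 43/135 → 5/9
merge 4/9 + 5/9 → 1
L = 32/135 + 5/9 + 1 = 242/135 ≈ 1.793 bits/symbol.

1.793 bits/symbol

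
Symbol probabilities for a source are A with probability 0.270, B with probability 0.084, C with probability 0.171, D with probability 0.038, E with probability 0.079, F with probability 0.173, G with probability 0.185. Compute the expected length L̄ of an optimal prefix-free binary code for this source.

2.662 bits/symbol

Repeatedly combine the two least-probable nodes; the expected code length is the sum of the merged weights.
merge 19/500 + 79/1000 → 117/1000
merge 21/250 + 117/1000 → 201/1000
merge 171/1000 + 173/1000 → 43/125
merge 37/200 + 201/1000 → 193/500
merge 27/100 + 43/125 → 307/500
merge 193/500 + 307/500 → 1
L = 117/1000 + 201/1000 + 43/125 + 193/500 + 307/500 + 1 = 1331/500 = 2.662 bits/symbol.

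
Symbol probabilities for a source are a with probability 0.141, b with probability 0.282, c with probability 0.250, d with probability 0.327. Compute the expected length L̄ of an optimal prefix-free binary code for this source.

2 bits/symbol

Repeatedly combine the two least-probable nodes; the expected code length is the sum of the merged weights.
merge 141/1000 + 1/4 → 391/1000
merge 141/500 + 327/1000 → 609/1000
merge 391/1000 + 609/1000 → 1
L = 391/1000 + 609/1000 + 1 = 2 bits/symbol.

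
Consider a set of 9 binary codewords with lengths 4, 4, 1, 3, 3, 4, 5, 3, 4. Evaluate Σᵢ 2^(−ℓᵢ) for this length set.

1.15625

With common denominator 2^5 = 32: Σ 2^(−ℓᵢ) = 2/32 + 2/32 + 16/32 + 4/32 + 4/32 + 2/32 + 1/32 + 4/32 + 2/32 = 37/32 = 1.15625.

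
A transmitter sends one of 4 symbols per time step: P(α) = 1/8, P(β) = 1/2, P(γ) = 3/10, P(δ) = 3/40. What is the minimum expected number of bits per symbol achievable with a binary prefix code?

Repeatedly combine the two least-probable nodes; the expected code length is the sum of the merged weights.
merge 3/40 + 1/8 → 1/5
merge 1/5 + 3/10 → 1/2
merge 1/2 + 1/2 → 1
L = 1/5 + 1/2 + 1 = 17/10 = 1.7 bits/symbol.

1.7 bits/symbol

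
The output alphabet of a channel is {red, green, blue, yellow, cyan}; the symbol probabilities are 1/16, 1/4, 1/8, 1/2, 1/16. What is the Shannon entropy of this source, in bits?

1.875 bits

Each probability is a power of 1/2, so log₂(1/p) is an integer.
H = Σ p·log₂(1/p) = 1/16·4 + 1/4·2 + 1/8·3 + 1/2·1 + 1/16·4 = 1.875 bits.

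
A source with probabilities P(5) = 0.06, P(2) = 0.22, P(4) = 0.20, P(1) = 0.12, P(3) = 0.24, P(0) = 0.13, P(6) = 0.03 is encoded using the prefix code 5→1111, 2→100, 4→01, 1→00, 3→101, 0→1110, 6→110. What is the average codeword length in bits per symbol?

2.87 bits/symbol

L̄ = Σ pᵢ·ℓᵢ = 0.06·4 + 0.22·3 + 0.20·2 + 0.12·2 + 0.24·3 + 0.13·4 + 0.03·3 = 2.87 bits/symbol.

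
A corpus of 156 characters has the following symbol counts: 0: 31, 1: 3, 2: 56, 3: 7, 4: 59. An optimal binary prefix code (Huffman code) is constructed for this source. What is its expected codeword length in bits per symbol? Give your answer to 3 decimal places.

1.949 bits/symbol

Probabilities are the counts divided by 156.
Repeatedly combine the two least-probable nodes; the expected code length is the sum of the merged weights.
merge 1/52 + 7/156 → 5/78
merge 5/78 + 31/156 → 41/156
merge 41/156 + 14/39 → 97/156
merge 59/156 + 97/156 → 1
L = 5/78 + 41/156 + 97/156 + 1 = 76/39 ≈ 1.949 bits/symbol.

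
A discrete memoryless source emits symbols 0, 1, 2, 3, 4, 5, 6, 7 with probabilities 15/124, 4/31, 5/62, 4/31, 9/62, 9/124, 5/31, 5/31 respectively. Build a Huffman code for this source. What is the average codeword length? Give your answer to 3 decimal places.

Repeatedly combine the two least-probable nodes; the expected code length is the sum of the merged weights.
merge 9/124 + 5/62 → 19/124
merge 15/124 + 4/31 → 1/4
merge 4/31 + 9/62 → 17/62
merge 19/124 + 5/31 → 39/124
merge 5/31 + 1/4 → 51/124
merge 17/62 + 39/124 → 73/124
merge 51/124 + 73/124 → 1
L = 19/124 + 1/4 + 17/62 + 39/124 + 51/124 + 73/124 + 1 = 371/124 ≈ 2.992 bits/symbol.

2.992 bits/symbol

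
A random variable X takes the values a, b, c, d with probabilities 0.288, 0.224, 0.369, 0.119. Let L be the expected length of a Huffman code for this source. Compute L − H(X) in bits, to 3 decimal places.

0.077 bits

Entropy H = −Σ p log₂ p ≈ 1.8969 bits.
Huffman merges: 119/1000+28/125→343/1000; 36/125+343/1000→631/1000; 369/1000+631/1000→1. L = 987/500 ≈ 1.9740.
L − H = 1.9740 − 1.8969 = 0.077 bits.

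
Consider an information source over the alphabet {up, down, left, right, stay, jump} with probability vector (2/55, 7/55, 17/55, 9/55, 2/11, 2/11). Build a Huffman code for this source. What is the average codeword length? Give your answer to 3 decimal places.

2.491 bits/symbol

Repeatedly combine the two least-probable nodes; the expected code length is the sum of the merged weights.
merge 2/55 + 7/55 → 9/55
merge 9/55 + 9/55 → 18/55
merge 2/11 + 2/11 → 4/11
merge 17/55 + 18/55 → 7/11
merge 4/11 + 7/11 → 1
L = 9/55 + 18/55 + 4/11 + 7/11 + 1 = 137/55 ≈ 2.491 bits/symbol.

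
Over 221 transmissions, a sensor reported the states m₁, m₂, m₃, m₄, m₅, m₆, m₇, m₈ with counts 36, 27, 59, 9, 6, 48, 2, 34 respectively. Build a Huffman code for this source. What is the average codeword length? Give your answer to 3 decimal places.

2.629 bits/symbol

Probabilities are the counts divided by 221.
Repeatedly combine the two least-probable nodes; the expected code length is the sum of the merged weights.
merge 2/221 + 6/221 → 8/221
merge 8/221 + 9/221 → 1/13
merge 1/13 + 27/221 → 44/221
merge 2/13 + 36/221 → 70/221
merge 44/221 + 48/221 → 92/221
merge 59/221 + 70/221 → 129/221
merge 92/221 + 129/221 → 1
L = 8/221 + 1/13 + 44/221 + 70/221 + 92/221 + 129/221 + 1 = 581/221 ≈ 2.629 bits/symbol.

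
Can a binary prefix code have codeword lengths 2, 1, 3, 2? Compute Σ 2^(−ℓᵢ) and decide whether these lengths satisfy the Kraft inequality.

1.125; no

With common denominator 2^3 = 8: Σ 2^(−ℓᵢ) = 2/8 + 4/8 + 1/8 + 2/8 = 9/8 = 1.125.
Kraft's inequality requires Σ ≤ 1; here Σ = 1.125 > 1, so no such prefix code exists.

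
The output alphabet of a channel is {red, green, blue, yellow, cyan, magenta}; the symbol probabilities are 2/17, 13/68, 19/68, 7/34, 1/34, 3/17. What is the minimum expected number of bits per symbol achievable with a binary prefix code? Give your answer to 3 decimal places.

Repeatedly combine the two least-probable nodes; the expected code length is the sum of the merged weights.
merge 1/34 + 2/17 → 5/34
merge 5/34 + 3/17 → 11/34
merge 13/68 + 7/34 → 27/68
merge 19/68 + 11/34 → 41/68
merge 27/68 + 41/68 → 1
L = 5/34 + 11/34 + 27/68 + 41/68 + 1 = 42/17 ≈ 2.471 bits/symbol.

2.471 bits/symbol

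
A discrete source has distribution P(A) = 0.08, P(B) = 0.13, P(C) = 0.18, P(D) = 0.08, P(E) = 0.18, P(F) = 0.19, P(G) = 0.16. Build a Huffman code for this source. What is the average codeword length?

Repeatedly combine the two least-probable nodes; the expected code length is the sum of the merged weights.
merge 2/25 + 2/25 → 4/25
merge 13/100 + 4/25 → 29/100
merge 4/25 + 9/50 → 17/50
merge 9/50 + 19/100 → 37/100
merge 29/100 + 17/50 → 63/100
merge 37/100 + 63/100 → 1
L = 4/25 + 29/100 + 17/50 + 37/100 + 63/100 + 1 = 279/100 = 2.79 bits/symbol.

2.79 bits/symbol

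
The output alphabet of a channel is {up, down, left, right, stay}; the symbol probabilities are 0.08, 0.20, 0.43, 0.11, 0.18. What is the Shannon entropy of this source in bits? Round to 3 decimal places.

2.075 bits

H = −Σ pᵢ log₂ pᵢ.
−0.08·log₂(0.08) = 0.2915
−0.20·log₂(0.20) = 0.4644
−0.43·log₂(0.43) = 0.5236
−0.11·log₂(0.11) = 0.3503
−0.18·log₂(0.18) = 0.4453
Sum ≈ 2.0751 → 2.075 bits.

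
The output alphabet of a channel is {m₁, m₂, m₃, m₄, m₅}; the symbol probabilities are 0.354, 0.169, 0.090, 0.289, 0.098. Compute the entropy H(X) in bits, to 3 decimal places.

H = −Σ pᵢ log₂ pᵢ.
−0.354·log₂(0.354) = 0.5304
−0.169·log₂(0.169) = 0.4335
−0.090·log₂(0.090) = 0.3127
−0.289·log₂(0.289) = 0.5176
−0.098·log₂(0.098) = 0.3284
Sum ≈ 2.1224 → 2.122 bits.

2.122 bits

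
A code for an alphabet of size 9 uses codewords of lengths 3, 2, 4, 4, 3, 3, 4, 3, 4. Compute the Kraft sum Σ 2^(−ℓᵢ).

With common denominator 2^4 = 16: Σ 2^(−ℓᵢ) = 2/16 + 4/16 + 1/16 + 1/16 + 2/16 + 2/16 + 1/16 + 2/16 + 1/16 = 16/16 = 1.

1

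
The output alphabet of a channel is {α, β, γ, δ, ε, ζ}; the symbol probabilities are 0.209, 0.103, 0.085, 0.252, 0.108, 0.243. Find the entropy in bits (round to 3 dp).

2.456 bits

H = −Σ pᵢ log₂ pᵢ.
−0.209·log₂(0.209) = 0.4720
−0.103·log₂(0.103) = 0.3378
−0.085·log₂(0.085) = 0.3023
−0.252·log₂(0.252) = 0.5011
−0.108·log₂(0.108) = 0.3468
−0.243·log₂(0.243) = 0.4960
Sum ≈ 2.4559 → 2.456 bits.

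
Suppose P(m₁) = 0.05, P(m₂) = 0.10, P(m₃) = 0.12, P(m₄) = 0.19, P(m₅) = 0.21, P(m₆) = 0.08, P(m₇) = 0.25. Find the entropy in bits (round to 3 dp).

2.635 bits

H = −Σ pᵢ log₂ pᵢ.
−0.05·log₂(0.05) = 0.2161
−0.10·log₂(0.10) = 0.3322
−0.12·log₂(0.12) = 0.3671
−0.19·log₂(0.19) = 0.4552
−0.21·log₂(0.21) = 0.4728
−0.08·log₂(0.08) = 0.2915
−0.25·log₂(0.25) = 0.5000
Sum ≈ 2.6349 → 2.635 bits.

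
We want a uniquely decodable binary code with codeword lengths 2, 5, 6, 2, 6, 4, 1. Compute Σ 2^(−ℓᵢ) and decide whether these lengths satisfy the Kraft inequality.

1.125; no

With common denominator 2^6 = 64: Σ 2^(−ℓᵢ) = 16/64 + 2/64 + 1/64 + 16/64 + 1/64 + 4/64 + 32/64 = 72/64 = 1.125.
Kraft's inequality requires Σ ≤ 1; here Σ = 1.125 > 1, so no such prefix code exists.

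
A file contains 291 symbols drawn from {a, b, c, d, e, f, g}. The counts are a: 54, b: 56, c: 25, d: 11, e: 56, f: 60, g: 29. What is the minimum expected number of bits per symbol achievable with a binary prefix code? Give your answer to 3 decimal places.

Probabilities are the counts divided by 291.
Repeatedly combine the two least-probable nodes; the expected code length is the sum of the merged weights.
merge 11/291 + 25/291 → 12/97
merge 29/291 + 12/97 → 65/291
merge 18/97 + 56/291 → 110/291
merge 56/291 + 20/97 → 116/291
merge 65/291 + 110/291 → 175/291
merge 116/291 + 175/291 → 1
L = 12/97 + 65/291 + 110/291 + 116/291 + 175/291 + 1 = 793/291 ≈ 2.725 bits/symbol.

2.725 bits/symbol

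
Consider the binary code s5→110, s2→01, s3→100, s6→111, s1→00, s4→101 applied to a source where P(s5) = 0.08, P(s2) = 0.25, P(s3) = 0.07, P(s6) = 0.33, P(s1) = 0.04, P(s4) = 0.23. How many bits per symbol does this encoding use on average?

2.71 bits/symbol

L̄ = Σ pᵢ·ℓᵢ = 0.08·3 + 0.25·2 + 0.07·3 + 0.33·3 + 0.04·2 + 0.23·3 = 2.71 bits/symbol.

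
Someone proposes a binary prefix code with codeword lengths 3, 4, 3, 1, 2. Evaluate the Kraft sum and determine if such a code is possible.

With common denominator 2^4 = 16: Σ 2^(−ℓᵢ) = 2/16 + 1/16 + 2/16 + 8/16 + 4/16 = 17/16 = 1.0625.
Kraft's inequality requires Σ ≤ 1; here Σ = 1.0625 > 1, so no such prefix code exists.

1.0625; no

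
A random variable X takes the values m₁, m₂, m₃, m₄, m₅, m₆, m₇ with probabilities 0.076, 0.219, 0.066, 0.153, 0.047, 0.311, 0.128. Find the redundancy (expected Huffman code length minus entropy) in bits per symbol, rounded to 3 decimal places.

Entropy H = −Σ p log₂ p ≈ 2.5466 bits.
Huffman merges: 47/1000+33/500→113/1000; 19/250+113/1000→189/1000; 16/125+153/1000→281/1000; 189/1000+219/1000→51/125; 281/1000+311/1000→74/125; 51/125+74/125→1. L = 2583/1000 ≈ 2.5830.
L − H = 2.5830 − 2.5466 = 0.036 bits.

0.036 bits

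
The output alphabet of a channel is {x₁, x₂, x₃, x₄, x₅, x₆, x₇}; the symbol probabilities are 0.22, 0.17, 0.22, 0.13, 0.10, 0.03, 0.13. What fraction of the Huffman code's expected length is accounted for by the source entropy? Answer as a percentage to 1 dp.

98.3%

Entropy H = −Σ p log₂ p ≈ 2.6450 bits.
Huffman merges: 3/100+1/10→13/100; 13/100+13/100→13/50; 13/100+17/100→3/10; 11/50+11/50→11/25; 13/50+3/10→14/25; 11/25+14/25→1. L = 269/100 ≈ 2.6900.
Efficiency = H/L = 2.6450/2.6900 = 98.3%.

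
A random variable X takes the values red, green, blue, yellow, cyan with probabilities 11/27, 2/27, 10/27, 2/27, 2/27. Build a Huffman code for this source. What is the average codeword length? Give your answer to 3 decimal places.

Repeatedly combine the two least-probable nodes; the expected code length is the sum of the merged weights.
merge 2/27 + 2/27 → 4/27
merge 2/27 + 4/27 → 2/9
merge 2/9 + 10/27 → 16/27
merge 11/27 + 16/27 → 1
L = 4/27 + 2/9 + 16/27 + 1 = 53/27 ≈ 1.963 bits/symbol.

1.963 bits/symbol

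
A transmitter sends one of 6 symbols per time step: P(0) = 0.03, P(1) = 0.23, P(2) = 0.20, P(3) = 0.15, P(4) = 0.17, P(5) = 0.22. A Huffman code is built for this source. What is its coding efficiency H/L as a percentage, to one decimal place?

Entropy H = −Σ p log₂ p ≈ 2.4295 bits.
Huffman merges: 3/100+3/20→9/50; 17/100+9/50→7/20; 1/5+11/50→21/50; 23/100+7/20→29/50; 21/50+29/50→1. L = 253/100 ≈ 2.5300.
Efficiency = H/L = 2.4295/2.5300 = 96.0%.

96.0%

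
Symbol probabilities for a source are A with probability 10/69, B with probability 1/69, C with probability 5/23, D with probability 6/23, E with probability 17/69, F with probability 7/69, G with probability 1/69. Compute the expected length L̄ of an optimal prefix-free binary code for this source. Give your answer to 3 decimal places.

Repeatedly combine the two least-probable nodes; the expected code length is the sum of the merged weights.
merge 1/69 + 1/69 → 2/69
merge 2/69 + 7/69 → 3/23
merge 3/23 + 10/69 → 19/69
merge 5/23 + 17/69 → 32/69
merge 6/23 + 19/69 → 37/69
merge 32/69 + 37/69 → 1
L = 2/69 + 3/23 + 19/69 + 32/69 + 37/69 + 1 = 56/23 ≈ 2.435 bits/symbol.

2.435 bits/symbol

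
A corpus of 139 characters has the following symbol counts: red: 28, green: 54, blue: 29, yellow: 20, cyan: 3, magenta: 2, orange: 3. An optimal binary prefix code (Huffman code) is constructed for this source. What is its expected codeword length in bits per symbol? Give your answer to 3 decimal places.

Probabilities are the counts divided by 139.
Repeatedly combine the two least-probable nodes; the expected code length is the sum of the merged weights.
merge 2/139 + 3/139 → 5/139
merge 3/139 + 5/139 → 8/139
merge 8/139 + 20/139 → 28/139
merge 28/139 + 28/139 → 56/139
merge 29/139 + 54/139 → 83/139
merge 56/139 + 83/139 → 1
L = 5/139 + 8/139 + 28/139 + 56/139 + 83/139 + 1 = 319/139 ≈ 2.295 bits/symbol.

2.295 bits/symbol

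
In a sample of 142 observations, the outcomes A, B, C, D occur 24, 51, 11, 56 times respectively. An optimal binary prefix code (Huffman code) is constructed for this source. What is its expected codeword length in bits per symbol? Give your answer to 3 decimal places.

Probabilities are the counts divided by 142.
Repeatedly combine the two least-probable nodes; the expected code length is the sum of the merged weights.
merge 11/142 + 12/71 → 35/142
merge 35/142 + 51/142 → 43/71
merge 28/71 + 43/71 → 1
L = 35/142 + 43/71 + 1 = 263/142 ≈ 1.852 bits/symbol.

1.852 bits/symbol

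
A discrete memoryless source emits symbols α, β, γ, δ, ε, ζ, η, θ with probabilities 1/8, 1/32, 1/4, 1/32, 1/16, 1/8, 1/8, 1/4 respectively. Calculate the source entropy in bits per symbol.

2.6875 bits

Each probability is a power of 1/2, so log₂(1/p) is an integer.
H = Σ p·log₂(1/p) = 1/8·3 + 1/32·5 + 1/4·2 + 1/32·5 + 1/16·4 + 1/8·3 + 1/8·3 + 1/4·2 = 2.6875 bits.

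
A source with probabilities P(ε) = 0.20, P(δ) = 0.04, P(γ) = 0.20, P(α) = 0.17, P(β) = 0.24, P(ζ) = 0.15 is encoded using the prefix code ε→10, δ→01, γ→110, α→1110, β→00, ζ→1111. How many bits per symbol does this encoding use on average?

2.84 bits/symbol

L̄ = Σ pᵢ·ℓᵢ = 0.20·2 + 0.04·2 + 0.20·3 + 0.17·4 + 0.24·2 + 0.15·4 = 2.84 bits/symbol.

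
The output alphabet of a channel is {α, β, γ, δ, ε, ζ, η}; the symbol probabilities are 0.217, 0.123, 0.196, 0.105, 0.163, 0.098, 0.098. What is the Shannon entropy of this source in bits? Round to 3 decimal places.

H = −Σ pᵢ log₂ pᵢ.
−0.217·log₂(0.217) = 0.4783
−0.123·log₂(0.123) = 0.3719
−0.196·log₂(0.196) = 0.4608
−0.105·log₂(0.105) = 0.3414
−0.163·log₂(0.163) = 0.4266
−0.098·log₂(0.098) = 0.3284
−0.098·log₂(0.098) = 0.3284
Sum ≈ 2.7358 → 2.736 bits.

2.736 bits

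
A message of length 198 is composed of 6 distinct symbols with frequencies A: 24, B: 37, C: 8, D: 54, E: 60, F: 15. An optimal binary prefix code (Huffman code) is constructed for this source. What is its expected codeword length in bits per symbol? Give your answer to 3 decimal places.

Probabilities are the counts divided by 198.
Repeatedly combine the two least-probable nodes; the expected code length is the sum of the merged weights.
merge 4/99 + 5/66 → 23/198
merge 23/198 + 4/33 → 47/198
merge 37/198 + 47/198 → 14/33
merge 3/11 + 10/33 → 19/33
merge 14/33 + 19/33 → 1
L = 23/198 + 47/198 + 14/33 + 19/33 + 1 = 233/99 ≈ 2.354 bits/symbol.

2.354 bits/symbol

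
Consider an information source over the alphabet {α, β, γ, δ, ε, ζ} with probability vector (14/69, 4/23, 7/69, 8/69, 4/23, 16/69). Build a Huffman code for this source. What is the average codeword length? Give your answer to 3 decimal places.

Repeatedly combine the two least-probable nodes; the expected code length is the sum of the merged weights.
merge 7/69 + 8/69 → 5/23
merge 4/23 + 4/23 → 8/23
merge 14/69 + 5/23 → 29/69
merge 16/69 + 8/23 → 40/69
merge 29/69 + 40/69 → 1
L = 5/23 + 8/23 + 29/69 + 40/69 + 1 = 59/23 ≈ 2.565 bits/symbol.

2.565 bits/symbol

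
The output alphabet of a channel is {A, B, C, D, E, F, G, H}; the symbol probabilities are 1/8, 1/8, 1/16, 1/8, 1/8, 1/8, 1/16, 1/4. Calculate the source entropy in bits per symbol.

Each probability is a power of 1/2, so log₂(1/p) is an integer.
H = Σ p·log₂(1/p) = 1/8·3 + 1/8·3 + 1/16·4 + 1/8·3 + 1/8·3 + 1/8·3 + 1/16·4 + 1/4·2 = 2.875 bits.

2.875 bits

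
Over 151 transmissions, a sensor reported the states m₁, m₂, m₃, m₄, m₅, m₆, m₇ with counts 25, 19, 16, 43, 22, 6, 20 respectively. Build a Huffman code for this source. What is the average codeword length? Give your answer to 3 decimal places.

Probabilities are the counts divided by 151.
Repeatedly combine the two least-probable nodes; the expected code length is the sum of the merged weights.
merge 6/151 + 16/151 → 22/151
merge 19/151 + 20/151 → 39/151
merge 22/151 + 22/151 → 44/151
merge 25/151 + 39/151 → 64/151
merge 43/151 + 44/151 → 87/151
merge 64/151 + 87/151 → 1
L = 22/151 + 39/151 + 44/151 + 64/151 + 87/151 + 1 = 407/151 ≈ 2.695 bits/symbol.

2.695 bits/symbol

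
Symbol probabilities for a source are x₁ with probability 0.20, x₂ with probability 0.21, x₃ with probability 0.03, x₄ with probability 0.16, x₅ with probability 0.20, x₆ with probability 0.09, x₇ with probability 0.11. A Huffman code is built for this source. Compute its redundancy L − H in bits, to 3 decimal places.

Entropy H = −Σ p log₂ p ≈ 2.6393 bits.
Huffman merges: 3/100+9/100→3/25; 11/100+3/25→23/100; 4/25+1/5→9/25; 1/5+21/100→41/100; 23/100+9/25→59/100; 41/100+59/100→1. L = 271/100 ≈ 2.7100.
L − H = 2.7100 − 2.6393 = 0.071 bits.

0.071 bits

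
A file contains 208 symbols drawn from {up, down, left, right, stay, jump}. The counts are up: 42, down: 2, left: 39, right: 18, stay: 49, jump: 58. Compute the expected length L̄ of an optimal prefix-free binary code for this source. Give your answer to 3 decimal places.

2.380 bits/symbol

Probabilities are the counts divided by 208.
Repeatedly combine the two least-probable nodes; the expected code length is the sum of the merged weights.
merge 1/104 + 9/104 → 5/52
merge 5/52 + 3/16 → 59/208
merge 21/104 + 49/208 → 7/16
merge 29/104 + 59/208 → 9/16
merge 7/16 + 9/16 → 1
L = 5/52 + 59/208 + 7/16 + 9/16 + 1 = 495/208 ≈ 2.380 bits/symbol.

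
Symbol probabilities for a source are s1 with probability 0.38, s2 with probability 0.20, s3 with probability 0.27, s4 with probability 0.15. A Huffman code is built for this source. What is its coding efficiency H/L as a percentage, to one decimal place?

Entropy H = −Σ p log₂ p ≈ 1.9154 bits.
Huffman merges: 3/20+1/5→7/20; 27/100+7/20→31/50; 19/50+31/50→1. L = 197/100 ≈ 1.9700.
Efficiency = H/L = 1.9154/1.9700 = 97.2%.

97.2%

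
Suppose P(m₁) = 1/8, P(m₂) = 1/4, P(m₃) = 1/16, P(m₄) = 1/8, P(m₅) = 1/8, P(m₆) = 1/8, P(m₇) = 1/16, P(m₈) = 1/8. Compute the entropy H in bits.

Each probability is a power of 1/2, so log₂(1/p) is an integer.
H = Σ p·log₂(1/p) = 1/8·3 + 1/4·2 + 1/16·4 + 1/8·3 + 1/8·3 + 1/8·3 + 1/16·4 + 1/8·3 = 2.875 bits.

2.875 bits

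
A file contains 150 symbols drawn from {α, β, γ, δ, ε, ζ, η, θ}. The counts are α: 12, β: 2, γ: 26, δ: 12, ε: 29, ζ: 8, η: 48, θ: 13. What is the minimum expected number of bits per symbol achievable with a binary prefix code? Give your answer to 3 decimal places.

2.693 bits/symbol

Probabilities are the counts divided by 150.
Repeatedly combine the two least-probable nodes; the expected code length is the sum of the merged weights.
merge 1/75 + 4/75 → 1/15
merge 1/15 + 2/25 → 11/75
merge 2/25 + 13/150 → 1/6
merge 11/75 + 1/6 → 47/150
merge 13/75 + 29/150 → 11/30
merge 47/150 + 8/25 → 19/30
merge 11/30 + 19/30 → 1
L = 1/15 + 11/75 + 1/6 + 47/150 + 11/30 + 19/30 + 1 = 202/75 ≈ 2.693 bits/symbol.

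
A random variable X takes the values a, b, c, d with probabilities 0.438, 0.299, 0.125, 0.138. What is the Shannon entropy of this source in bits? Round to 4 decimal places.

H = −Σ pᵢ log₂ pᵢ.
−0.438·log₂(0.438) = 0.5217
−0.299·log₂(0.299) = 0.5208
−0.125·log₂(0.125) = 0.3750
−0.138·log₂(0.138) = 0.3943
Sum ≈ 1.8118 → 1.8118 bits.

1.8118 bits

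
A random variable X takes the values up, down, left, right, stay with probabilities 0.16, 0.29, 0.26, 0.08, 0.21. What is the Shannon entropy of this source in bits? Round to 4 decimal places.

H = −Σ pᵢ log₂ pᵢ.
−0.16·log₂(0.16) = 0.4230
−0.29·log₂(0.29) = 0.5179
−0.26·log₂(0.26) = 0.5053
−0.08·log₂(0.08) = 0.2915
−0.21·log₂(0.21) = 0.4728
Sum ≈ 2.2105 → 2.2105 bits.

2.2105 bits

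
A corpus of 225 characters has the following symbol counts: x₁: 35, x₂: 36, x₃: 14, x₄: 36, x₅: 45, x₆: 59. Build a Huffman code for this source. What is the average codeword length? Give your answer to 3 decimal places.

Probabilities are the counts divided by 225.
Repeatedly combine the two least-probable nodes; the expected code length is the sum of the merged weights.
merge 14/225 + 7/45 → 49/225
merge 4/25 + 4/25 → 8/25
merge 1/5 + 49/225 → 94/225
merge 59/225 + 8/25 → 131/225
merge 94/225 + 131/225 → 1
L = 49/225 + 8/25 + 94/225 + 131/225 + 1 = 571/225 ≈ 2.538 bits/symbol.

2.538 bits/symbol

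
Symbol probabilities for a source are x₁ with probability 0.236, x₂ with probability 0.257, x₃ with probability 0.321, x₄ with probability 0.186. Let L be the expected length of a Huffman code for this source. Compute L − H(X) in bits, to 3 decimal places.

0.027 bits

Entropy H = −Σ p log₂ p ≈ 1.9730 bits.
Huffman merges: 93/500+59/250→211/500; 257/1000+321/1000→289/500; 211/500+289/500→1. L = 2 ≈ 2.0000.
L − H = 2.0000 − 1.9730 = 0.027 bits.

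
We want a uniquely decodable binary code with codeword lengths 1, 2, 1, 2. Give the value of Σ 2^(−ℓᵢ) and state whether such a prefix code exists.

With common denominator 2^2 = 4: Σ 2^(−ℓᵢ) = 2/4 + 1/4 + 2/4 + 1/4 = 6/4 = 1.5.
Kraft's inequality requires Σ ≤ 1; here Σ = 1.5 > 1, so no such prefix code exists.

1.5; no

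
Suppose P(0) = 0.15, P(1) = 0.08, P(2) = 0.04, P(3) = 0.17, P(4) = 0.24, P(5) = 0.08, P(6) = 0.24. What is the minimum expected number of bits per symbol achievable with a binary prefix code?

Repeatedly combine the two least-probable nodes; the expected code length is the sum of the merged weights.
merge 1/25 + 2/25 → 3/25
merge 2/25 + 3/25 → 1/5
merge 3/20 + 17/100 → 8/25
merge 1/5 + 6/25 → 11/25
merge 6/25 + 8/25 → 14/25
merge 11/25 + 14/25 → 1
L = 3/25 + 1/5 + 8/25 + 11/25 + 14/25 + 1 = 66/25 = 2.64 bits/symbol.

2.64 bits/symbol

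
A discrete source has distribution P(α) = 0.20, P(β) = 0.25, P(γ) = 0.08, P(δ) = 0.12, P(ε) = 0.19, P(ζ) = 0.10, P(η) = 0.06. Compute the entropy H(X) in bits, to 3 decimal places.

H = −Σ pᵢ log₂ pᵢ.
−0.20·log₂(0.20) = 0.4644
−0.25·log₂(0.25) = 0.5000
−0.08·log₂(0.08) = 0.2915
−0.12·log₂(0.12) = 0.3671
−0.19·log₂(0.19) = 0.4552
−0.10·log₂(0.10) = 0.3322
−0.06·log₂(0.06) = 0.2435
Sum ≈ 2.6539 → 2.654 bits.

2.654 bits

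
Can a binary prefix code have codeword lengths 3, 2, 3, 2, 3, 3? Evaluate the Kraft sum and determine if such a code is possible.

With common denominator 2^3 = 8: Σ 2^(−ℓᵢ) = 1/8 + 2/8 + 1/8 + 2/8 + 1/8 + 1/8 = 8/8 = 1.
Kraft's inequality requires Σ ≤ 1; here Σ = 1 ≤ 1, so such a prefix code exists.

1; yes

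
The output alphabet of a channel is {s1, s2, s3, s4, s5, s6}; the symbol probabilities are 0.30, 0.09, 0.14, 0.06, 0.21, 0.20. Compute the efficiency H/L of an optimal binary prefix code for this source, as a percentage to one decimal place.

Entropy H = −Σ p log₂ p ≈ 2.4116 bits.
Huffman merges: 3/50+9/100→3/20; 7/50+3/20→29/100; 1/5+21/100→41/100; 29/100+3/10→59/100; 41/100+59/100→1. L = 61/25 ≈ 2.4400.
Efficiency = H/L = 2.4116/2.4400 = 98.8%.

98.8%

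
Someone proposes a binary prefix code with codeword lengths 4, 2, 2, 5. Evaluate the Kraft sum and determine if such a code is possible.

With common denominator 2^5 = 32: Σ 2^(−ℓᵢ) = 2/32 + 8/32 + 8/32 + 1/32 = 19/32 = 0.59375.
Kraft's inequality requires Σ ≤ 1; here Σ = 0.59375 ≤ 1, so such a prefix code exists.

0.59375; yes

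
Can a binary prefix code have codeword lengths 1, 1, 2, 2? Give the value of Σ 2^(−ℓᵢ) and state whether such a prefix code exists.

With common denominator 2^2 = 4: Σ 2^(−ℓᵢ) = 2/4 + 2/4 + 1/4 + 1/4 = 6/4 = 1.5.
Kraft's inequality requires Σ ≤ 1; here Σ = 1.5 > 1, so no such prefix code exists.

1.5; no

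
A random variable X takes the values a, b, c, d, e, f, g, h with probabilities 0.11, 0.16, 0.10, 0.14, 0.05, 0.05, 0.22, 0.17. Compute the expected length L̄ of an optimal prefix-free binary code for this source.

2.88 bits/symbol

Repeatedly combine the two least-probable nodes; the expected code length is the sum of the merged weights.
merge 1/20 + 1/20 → 1/10
merge 1/10 + 1/10 → 1/5
merge 11/100 + 7/50 → 1/4
merge 4/25 + 17/100 → 33/100
merge 1/5 + 11/50 → 21/50
merge 1/4 + 33/100 → 29/50
merge 21/50 + 29/50 → 1
L = 1/10 + 1/5 + 1/4 + 33/100 + 21/50 + 29/50 + 1 = 72/25 = 2.88 bits/symbol.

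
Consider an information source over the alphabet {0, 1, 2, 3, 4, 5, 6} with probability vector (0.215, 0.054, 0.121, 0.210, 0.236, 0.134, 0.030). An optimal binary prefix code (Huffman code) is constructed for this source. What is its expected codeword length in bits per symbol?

Repeatedly combine the two least-probable nodes; the expected code length is the sum of the merged weights.
merge 3/100 + 27/500 → 21/250
merge 21/250 + 121/1000 → 41/200
merge 67/500 + 41/200 → 339/1000
merge 21/100 + 43/200 → 17/40
merge 59/250 + 339/1000 → 23/40
merge 17/40 + 23/40 → 1
L = 21/250 + 41/200 + 339/1000 + 17/40 + 23/40 + 1 = 657/250 = 2.628 bits/symbol.

2.628 bits/symbol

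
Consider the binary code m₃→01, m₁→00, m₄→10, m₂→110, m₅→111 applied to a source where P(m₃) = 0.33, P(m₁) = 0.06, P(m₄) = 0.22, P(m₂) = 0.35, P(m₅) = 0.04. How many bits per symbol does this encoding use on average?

L̄ = Σ pᵢ·ℓᵢ = 0.33·2 + 0.06·2 + 0.22·2 + 0.35·3 + 0.04·3 = 2.39 bits/symbol.

2.39 bits/symbol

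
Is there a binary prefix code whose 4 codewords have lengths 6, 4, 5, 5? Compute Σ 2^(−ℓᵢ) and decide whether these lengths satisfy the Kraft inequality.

With common denominator 2^6 = 64: Σ 2^(−ℓᵢ) = 1/64 + 4/64 + 2/64 + 2/64 = 9/64 = 0.140625.
Kraft's inequality requires Σ ≤ 1; here Σ = 0.140625 ≤ 1, so such a prefix code exists.

0.140625; yes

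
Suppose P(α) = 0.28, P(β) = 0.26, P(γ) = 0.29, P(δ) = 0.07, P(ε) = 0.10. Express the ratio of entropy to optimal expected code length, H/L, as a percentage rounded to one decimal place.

98.5%

Entropy H = −Σ p log₂ p ≈ 2.1382 bits.
Huffman merges: 7/100+1/10→17/100; 17/100+13/50→43/100; 7/25+29/100→57/100; 43/100+57/100→1. L = 217/100 ≈ 2.1700.
Efficiency = H/L = 2.1382/2.1700 = 98.5%.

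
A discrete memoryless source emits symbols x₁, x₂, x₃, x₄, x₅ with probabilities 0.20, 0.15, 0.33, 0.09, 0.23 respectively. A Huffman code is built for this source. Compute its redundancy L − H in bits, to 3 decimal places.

Entropy H = −Σ p log₂ p ≈ 2.2031 bits.
Huffman merges: 9/100+3/20→6/25; 1/5+23/100→43/100; 6/25+33/100→57/100; 43/100+57/100→1. L = 56/25 ≈ 2.2400.
L − H = 2.2400 − 2.2031 = 0.037 bits.

0.037 bits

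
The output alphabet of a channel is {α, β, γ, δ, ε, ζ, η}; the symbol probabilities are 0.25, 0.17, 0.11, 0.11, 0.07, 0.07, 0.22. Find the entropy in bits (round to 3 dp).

2.653 bits

H = −Σ pᵢ log₂ pᵢ.
−0.25·log₂(0.25) = 0.5000
−0.17·log₂(0.17) = 0.4346
−0.11·log₂(0.11) = 0.3503
−0.11·log₂(0.11) = 0.3503
−0.07·log₂(0.07) = 0.2686
−0.07·log₂(0.07) = 0.2686
−0.22·log₂(0.22) = 0.4806
Sum ≈ 2.6528 → 2.653 bits.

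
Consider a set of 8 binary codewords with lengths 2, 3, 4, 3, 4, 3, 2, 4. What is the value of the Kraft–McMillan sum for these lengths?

1.0625

With common denominator 2^4 = 16: Σ 2^(−ℓᵢ) = 4/16 + 2/16 + 1/16 + 2/16 + 1/16 + 2/16 + 4/16 + 1/16 = 17/16 = 1.0625.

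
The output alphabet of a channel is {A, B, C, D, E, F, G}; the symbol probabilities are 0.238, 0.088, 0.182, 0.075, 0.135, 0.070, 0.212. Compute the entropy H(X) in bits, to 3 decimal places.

2.662 bits

H = −Σ pᵢ log₂ pᵢ.
−0.238·log₂(0.238) = 0.4929
−0.088·log₂(0.088) = 0.3086
−0.182·log₂(0.182) = 0.4474
−0.075·log₂(0.075) = 0.2803
−0.135·log₂(0.135) = 0.3900
−0.070·log₂(0.070) = 0.2686
−0.212·log₂(0.212) = 0.4744
Sum ≈ 2.6621 → 2.662 bits.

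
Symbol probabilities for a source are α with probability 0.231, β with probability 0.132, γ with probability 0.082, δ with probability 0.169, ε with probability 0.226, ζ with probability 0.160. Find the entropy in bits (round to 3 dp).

2.511 bits

H = −Σ pᵢ log₂ pᵢ.
−0.231·log₂(0.231) = 0.4883
−0.132·log₂(0.132) = 0.3856
−0.082·log₂(0.082) = 0.2959
−0.169·log₂(0.169) = 0.4335
−0.226·log₂(0.226) = 0.4849
−0.160·log₂(0.160) = 0.4230
Sum ≈ 2.5112 → 2.511 bits.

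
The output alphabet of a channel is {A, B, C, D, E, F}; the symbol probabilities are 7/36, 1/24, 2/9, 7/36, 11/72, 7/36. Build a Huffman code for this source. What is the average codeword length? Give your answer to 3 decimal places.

Repeatedly combine the two least-probable nodes; the expected code length is the sum of the merged weights.
merge 1/24 + 11/72 → 7/36
merge 7/36 + 7/36 → 7/18
merge 7/36 + 7/36 → 7/18
merge 2/9 + 7/18 → 11/18
merge 7/18 + 11/18 → 1
L = 7/36 + 7/18 + 7/18 + 11/18 + 1 = 31/12 ≈ 2.583 bits/symbol.

2.583 bits/symbol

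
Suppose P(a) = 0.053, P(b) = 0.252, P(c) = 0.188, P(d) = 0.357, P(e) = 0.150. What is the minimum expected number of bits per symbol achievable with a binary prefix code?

2.203 bits/symbol

Repeatedly combine the two least-probable nodes; the expected code length is the sum of the merged weights.
merge 53/1000 + 3/20 → 203/1000
merge 47/250 + 203/1000 → 391/1000
merge 63/250 + 357/1000 → 609/1000
merge 391/1000 + 609/1000 → 1
L = 203/1000 + 391/1000 + 609/1000 + 1 = 2203/1000 = 2.203 bits/symbol.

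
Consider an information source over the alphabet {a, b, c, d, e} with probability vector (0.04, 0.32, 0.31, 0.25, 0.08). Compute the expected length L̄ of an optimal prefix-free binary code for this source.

Repeatedly combine the two least-probable nodes; the expected code length is the sum of the merged weights.
merge 1/25 + 2/25 → 3/25
merge 3/25 + 1/4 → 37/100
merge 31/100 + 8/25 → 63/100
merge 37/100 + 63/100 → 1
L = 3/25 + 37/100 + 63/100 + 1 = 53/25 = 2.12 bits/symbol.

2.12 bits/symbol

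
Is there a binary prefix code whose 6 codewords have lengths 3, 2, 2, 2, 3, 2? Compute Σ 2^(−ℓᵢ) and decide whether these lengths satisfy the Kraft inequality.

With common denominator 2^3 = 8: Σ 2^(−ℓᵢ) = 1/8 + 2/8 + 2/8 + 2/8 + 1/8 + 2/8 = 10/8 = 1.25.
Kraft's inequality requires Σ ≤ 1; here Σ = 1.25 > 1, so no such prefix code exists.

1.25; no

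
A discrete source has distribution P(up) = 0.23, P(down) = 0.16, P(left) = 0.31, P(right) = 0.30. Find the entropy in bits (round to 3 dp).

H = −Σ pᵢ log₂ pᵢ.
−0.23·log₂(0.23) = 0.4877
−0.16·log₂(0.16) = 0.4230
−0.31·log₂(0.31) = 0.5238
−0.30·log₂(0.30) = 0.5211
Sum ≈ 1.9556 → 1.956 bits.

1.956 bits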